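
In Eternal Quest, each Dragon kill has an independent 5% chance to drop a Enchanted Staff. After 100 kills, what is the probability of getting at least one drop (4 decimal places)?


P(at least one) = 1 - P(none) = 1 - (1-p)^n
p = 5/100 = 0.05
1 - p = 0.95
(1 - p)^100 = 0.95^100 = 0.005921
P(at least one) = 1 - 0.005921 = 0.9941

0.9941


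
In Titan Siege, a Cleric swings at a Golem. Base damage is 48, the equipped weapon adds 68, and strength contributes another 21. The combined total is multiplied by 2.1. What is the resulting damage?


Sum base + weapon + str = 48 + 68 + 21 = 137
Multiply by 2.1:
137 * 2.1 = 287.7

287.7 damage


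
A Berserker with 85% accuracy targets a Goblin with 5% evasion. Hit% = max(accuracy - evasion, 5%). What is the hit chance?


accuracy - evasion = 85 - 5 = 80
Apply floor: max(80, 5) = 80
Hit chance = 80%

80%


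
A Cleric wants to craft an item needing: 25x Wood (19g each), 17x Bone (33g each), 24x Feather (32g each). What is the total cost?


Cost breakdown:
  Wood: 25 * 19 = 475
  Bone: 17 * 33 = 561
  Feather: 24 * 32 = 768
Total = 475 + 561 + 768 = 1804

1804 gold


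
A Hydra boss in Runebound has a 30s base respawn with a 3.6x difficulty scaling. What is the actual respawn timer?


Respawn time = base * multiplier
= 30 * 3.6
= 108.0 seconds

108.0 seconds


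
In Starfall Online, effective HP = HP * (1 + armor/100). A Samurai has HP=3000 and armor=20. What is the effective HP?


EHP = 3000 * (1 + 20/100)
= 3000 * (1 + 0.2)
= 3000 * 1.2
= 3600.0

3600.0 EHP


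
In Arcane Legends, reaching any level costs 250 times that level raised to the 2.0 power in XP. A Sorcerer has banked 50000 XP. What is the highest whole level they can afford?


XP = 250 * level^2.0, so level = (XP / 250)^(1/2.0)
= (50000 / 250)^(1/2.0)
= 200.0^0.5
= 14.1421
Floor: level = 14

level 14


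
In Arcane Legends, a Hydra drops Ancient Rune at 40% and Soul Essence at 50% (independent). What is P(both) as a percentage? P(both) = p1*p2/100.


For independent events, P(both) = P(A) * P(B)
= 40% * 50%
= 2000 / 100 %
= 20.0%

20.0%


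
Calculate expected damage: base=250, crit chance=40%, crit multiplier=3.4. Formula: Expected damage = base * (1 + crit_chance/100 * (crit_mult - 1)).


E[dmg] = base * (1 + crit_chance * (crit_mult - 1))
cc as decimal = 40/100 = 0.4
cm - 1 = 3.4 - 1 = 2.4
Bonus factor = 0.4 * 2.4 = 0.96
Total multiplier = 1 + 0.96 = 1.96
Expected damage = 250 * 1.96 = 490.00

490.00 damage


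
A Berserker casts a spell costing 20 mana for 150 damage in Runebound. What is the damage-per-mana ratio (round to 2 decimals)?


Efficiency = damage / mana
= 150 / 20
= 7.50

7.50 dmg/mana


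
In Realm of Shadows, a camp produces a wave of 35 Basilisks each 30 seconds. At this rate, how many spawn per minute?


Spawns per minute = count * (60 / interval)
= 35 * (60 / 30)
= 35 * 2.0
= 70.0

70.0 per minute


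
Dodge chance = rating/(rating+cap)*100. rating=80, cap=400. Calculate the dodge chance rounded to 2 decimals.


dodge% = 80 / (80 + 400) * 100
= 80 / 480 * 100
= 0.166667 * 100
= 16.67%

16.67%


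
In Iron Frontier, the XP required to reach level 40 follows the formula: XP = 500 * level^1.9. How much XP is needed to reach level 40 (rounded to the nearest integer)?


XP = 500 * level^1.9
Substitute level = 40:
XP = 500 * 40^1.9
= 500 * 1106.4046
= 553202

553202 XP


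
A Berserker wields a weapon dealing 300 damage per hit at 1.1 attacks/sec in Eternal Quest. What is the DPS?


DPS = damage * attack_speed
= 300 * 1.1
= 330.0

330.0 DPS


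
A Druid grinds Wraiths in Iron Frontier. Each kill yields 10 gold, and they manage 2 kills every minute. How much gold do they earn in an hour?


Gold per minute = 10 * 2 = 20
Gold per hour = 20 * 60 = 1200

1200 gold/hour


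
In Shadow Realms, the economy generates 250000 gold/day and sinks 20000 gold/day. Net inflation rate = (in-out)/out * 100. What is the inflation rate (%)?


Net gold = 250000 - 20000 = 230000
Inflation rate = net / sunk * 100 = 230000 / 20000 * 100
= 11.5 * 100
= 1150.00%

1150.00%


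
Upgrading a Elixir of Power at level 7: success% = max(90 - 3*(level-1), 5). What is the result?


raw_rate = 90 - 3 * (7 - 1)
= 90 - 3 * 6
= 90 - 18
= 72
Apply floor: max(72, 5) = 72%

72%


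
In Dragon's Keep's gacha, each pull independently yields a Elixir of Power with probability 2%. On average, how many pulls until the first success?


Expected pulls for a geometric distribution = 1/p = 100 / rate%
= 100 / 2
= 50.0

50.0 pulls


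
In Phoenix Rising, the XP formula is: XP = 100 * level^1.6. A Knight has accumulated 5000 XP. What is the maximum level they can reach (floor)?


XP = 100 * level^1.6, so level = (XP / 100)^(1/1.6)
= (5000 / 100)^(1/1.6)
= 50.0^0.625
= 11.5307
Floor: level = 11

level 11


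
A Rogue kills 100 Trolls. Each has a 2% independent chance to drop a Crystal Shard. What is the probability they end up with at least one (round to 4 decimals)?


P(at least one) = 1 - P(none) = 1 - (1-p)^n
p = 2/100 = 0.02
1 - p = 0.98
(1 - p)^100 = 0.98^100 = 0.132620
P(at least one) = 1 - 0.132620 = 0.8674

0.8674


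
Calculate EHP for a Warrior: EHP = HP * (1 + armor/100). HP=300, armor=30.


EHP = 300 * (1 + 30/100)
= 300 * (1 + 0.3)
= 300 * 1.3
= 390.0

390.0 EHP


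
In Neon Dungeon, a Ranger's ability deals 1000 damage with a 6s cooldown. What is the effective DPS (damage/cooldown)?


DPS = damage / cooldown
= 1000 / 6
= 166.67

166.67 DPS


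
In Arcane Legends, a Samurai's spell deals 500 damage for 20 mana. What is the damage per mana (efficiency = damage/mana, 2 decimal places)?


Efficiency = damage / mana
= 500 / 20
= 25.00

25.00 dmg/mana


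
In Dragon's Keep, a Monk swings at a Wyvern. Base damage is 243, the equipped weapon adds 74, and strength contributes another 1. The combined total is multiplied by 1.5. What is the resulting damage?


Sum base + weapon + str = 243 + 74 + 1 = 318
Multiply by 1.5:
318 * 1.5 = 477.0

477.0 damage


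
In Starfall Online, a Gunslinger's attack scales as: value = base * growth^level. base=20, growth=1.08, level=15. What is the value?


value = base * growth^level
= 20 * 1.08^15
= 20 * 3.172169
= 63.44

63.44 attack


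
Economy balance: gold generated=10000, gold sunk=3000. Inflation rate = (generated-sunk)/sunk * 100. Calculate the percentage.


Net gold = 10000 - 3000 = 7000
Inflation rate = net / sunk * 100 = 7000 / 3000 * 100
= 2.333333 * 100
= 233.33%

233.33%


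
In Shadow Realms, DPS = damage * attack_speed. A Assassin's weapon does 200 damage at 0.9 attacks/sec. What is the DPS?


DPS = damage * attack_speed
= 200 * 0.9
= 180.0

180.0 DPS


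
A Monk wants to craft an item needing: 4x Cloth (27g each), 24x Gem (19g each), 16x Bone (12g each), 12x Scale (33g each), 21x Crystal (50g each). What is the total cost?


Cost breakdown:
  Cloth: 4 * 27 = 108
  Gem: 24 * 19 = 456
  Bone: 16 * 12 = 192
  Scale: 12 * 33 = 396
  Crystal: 21 * 50 = 1050
Total = 108 + 456 + 192 + 396 + 1050 = 2202

2202 gold


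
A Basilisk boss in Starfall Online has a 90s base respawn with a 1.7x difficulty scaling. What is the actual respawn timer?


Respawn time = base * multiplier
= 90 * 1.7
= 153.0 seconds

153.0 seconds


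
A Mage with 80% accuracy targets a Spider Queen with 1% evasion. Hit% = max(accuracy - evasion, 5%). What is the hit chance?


accuracy - evasion = 80 - 1 = 79
Apply floor: max(79, 5) = 79
Hit chance = 79%

79%


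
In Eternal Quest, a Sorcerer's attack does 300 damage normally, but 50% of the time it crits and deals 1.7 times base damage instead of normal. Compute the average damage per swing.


E[dmg] = base * (1 + crit_chance * (crit_mult - 1))
cc as decimal = 50/100 = 0.5
cm - 1 = 1.7 - 1 = 0.7
Bonus factor = 0.5 * 0.7 = 0.35
Total multiplier = 1 + 0.35 = 1.35
Expected damage = 300 * 1.35 = 405.00

405.00 damage


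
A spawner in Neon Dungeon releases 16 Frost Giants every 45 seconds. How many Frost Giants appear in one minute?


Spawns per minute = count * (60 / interval)
= 16 * (60 / 45)
= 16 * 1.3333
= 21.33

21.33 per minute


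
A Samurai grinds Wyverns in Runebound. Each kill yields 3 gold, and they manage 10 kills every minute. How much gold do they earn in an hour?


Gold per minute = 3 * 10 = 30
Gold per hour = 30 * 60 = 1800

1800 gold/hour


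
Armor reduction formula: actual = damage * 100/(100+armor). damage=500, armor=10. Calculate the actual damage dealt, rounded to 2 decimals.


actual = 500 * 100 / (100 + 10)
= 500 * 100 / 110
= 50000 / 110
= 454.55

454.55 damage


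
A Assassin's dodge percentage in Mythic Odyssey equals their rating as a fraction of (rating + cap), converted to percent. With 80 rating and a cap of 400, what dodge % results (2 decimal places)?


dodge% = 80 / (80 + 400) * 100
= 80 / 480 * 100
= 0.166667 * 100
= 16.67%

16.67%


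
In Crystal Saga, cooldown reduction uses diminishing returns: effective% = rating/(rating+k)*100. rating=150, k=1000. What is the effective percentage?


effective% = rating / (rating + k) * 100
= 150 / (150 + 1000) * 100
= 150 / 1150 * 100
= 0.130435 * 100
= 13.04%

13.04%


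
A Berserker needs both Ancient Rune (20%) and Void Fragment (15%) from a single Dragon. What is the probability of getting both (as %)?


For independent events, P(both) = P(A) * P(B)
= 20% * 15%
= 300 / 100 %
= 3.0%

3.0%


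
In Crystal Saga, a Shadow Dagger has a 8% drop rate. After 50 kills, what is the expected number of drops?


Expected drops = kills * (drop_rate / 100)
= 50 * (8 / 100)
= 50 * 0.08
= 4.0

4.0 drops


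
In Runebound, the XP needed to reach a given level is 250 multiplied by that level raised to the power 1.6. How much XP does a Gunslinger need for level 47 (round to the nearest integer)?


XP = 250 * level^1.6
Substitute level = 47:
XP = 250 * 47^1.6
= 250 * 473.5399
= 118385

118385 XP


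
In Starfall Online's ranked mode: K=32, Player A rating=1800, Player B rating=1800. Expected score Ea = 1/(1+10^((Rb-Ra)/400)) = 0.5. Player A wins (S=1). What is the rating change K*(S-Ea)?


Elo update: delta = K * (S - Ea), where S = 1 (wins)
S - Ea = 1 - 0.5 = 0.5
Rating change = 32 * 0.5
= 16.00

16.00 rating points


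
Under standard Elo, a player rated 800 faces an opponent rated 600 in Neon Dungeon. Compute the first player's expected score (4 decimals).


Elo expected score: Ea = 1/(1 + 10^((Rb-Ra)/400))
Rb - Ra = 600 - 800 = -200
(Rb-Ra)/400 = -200/400 = -0.5
10^-0.5 = 0.316228
Ea = 1/(1 + 0.316228) = 1/1.316228 = 0.7597

0.7597


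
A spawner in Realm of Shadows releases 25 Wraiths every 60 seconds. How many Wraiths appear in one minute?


Spawns per minute = count * (60 / interval)
= 25 * (60 / 60)
= 25 * 1.0
= 25.0

25.0 per minute


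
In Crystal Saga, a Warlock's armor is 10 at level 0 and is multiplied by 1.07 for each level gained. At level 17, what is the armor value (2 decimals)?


value = base * growth^level
= 10 * 1.07^17
= 10 * 3.158815
= 31.59

31.59 armor


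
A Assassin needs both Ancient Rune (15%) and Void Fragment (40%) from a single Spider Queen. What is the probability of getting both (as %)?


For independent events, P(both) = P(A) * P(B)
= 15% * 40%
= 600 / 100 %
= 6.0%

6.0%


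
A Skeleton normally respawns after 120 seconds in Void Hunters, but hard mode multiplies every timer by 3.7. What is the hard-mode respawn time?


Respawn time = base * multiplier
= 120 * 3.7
= 444.0 seconds

444.0 seconds


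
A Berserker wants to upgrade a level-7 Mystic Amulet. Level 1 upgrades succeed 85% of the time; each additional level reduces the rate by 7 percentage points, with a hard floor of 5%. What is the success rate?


raw_rate = 85 - 7 * (7 - 1)
= 85 - 7 * 6
= 85 - 42
= 43
Apply floor: max(43, 5) = 43%

43%


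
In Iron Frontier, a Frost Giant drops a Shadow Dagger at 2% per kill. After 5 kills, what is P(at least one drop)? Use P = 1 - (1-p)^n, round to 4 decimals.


P(at least one) = 1 - P(none) = 1 - (1-p)^n
p = 2/100 = 0.02
1 - p = 0.98
(1 - p)^5 = 0.98^5 = 0.903921
P(at least one) = 1 - 0.903921 = 0.0961

0.0961


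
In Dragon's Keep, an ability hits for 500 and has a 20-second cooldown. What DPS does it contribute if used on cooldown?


DPS = damage / cooldown
= 500 / 20
= 25.00

25.00 DPS


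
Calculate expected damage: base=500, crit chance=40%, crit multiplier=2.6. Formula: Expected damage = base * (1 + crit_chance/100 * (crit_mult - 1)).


E[dmg] = base * (1 + crit_chance * (crit_mult - 1))
cc as decimal = 40/100 = 0.4
cm - 1 = 2.6 - 1 = 1.6
Bonus factor = 0.4 * 1.6 = 0.64
Total multiplier = 1 + 0.64 = 1.64
Expected damage = 500 * 1.64 = 820.00

820.00 damage


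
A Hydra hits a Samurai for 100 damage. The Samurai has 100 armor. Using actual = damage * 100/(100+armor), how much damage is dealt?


actual = 100 * 100 / (100 + 100)
= 100 * 100 / 200
= 10000 / 200
= 50.00

50.00 damage


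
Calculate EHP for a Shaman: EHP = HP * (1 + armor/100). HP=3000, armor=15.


EHP = 3000 * (1 + 15/100)
= 3000 * (1 + 0.15)
= 3000 * 1.15
= 3450.0

3450.0 EHP


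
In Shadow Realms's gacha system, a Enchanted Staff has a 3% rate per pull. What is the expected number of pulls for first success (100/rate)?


Expected pulls for a geometric distribution = 1/p = 100 / rate%
= 100 / 3
= 33.33

33.33 pulls


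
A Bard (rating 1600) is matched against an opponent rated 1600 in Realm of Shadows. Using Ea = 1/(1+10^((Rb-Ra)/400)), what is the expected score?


Elo expected score: Ea = 1/(1 + 10^((Rb-Ra)/400))
Rb - Ra = 1600 - 1600 = 0
(Rb-Ra)/400 = 0/400 = 0.0
10^0.0 = 1.0
Ea = 1/(1 + 1.0) = 1/2.0 = 0.5000

0.5000


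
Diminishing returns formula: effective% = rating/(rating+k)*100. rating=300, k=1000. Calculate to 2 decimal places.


effective% = rating / (rating + k) * 100
= 300 / (300 + 1000) * 100
= 300 / 1300 * 100
= 0.230769 * 100
= 23.08%

23.08%


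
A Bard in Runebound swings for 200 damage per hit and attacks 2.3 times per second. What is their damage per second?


DPS = damage * attack_speed
= 200 * 2.3
= 460.0

460.0 DPS


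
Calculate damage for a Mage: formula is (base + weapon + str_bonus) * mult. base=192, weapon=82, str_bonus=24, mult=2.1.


Sum base + weapon + str = 192 + 82 + 24 = 298
Multiply by 2.1:
298 * 2.1 = 625.8

625.8 damage


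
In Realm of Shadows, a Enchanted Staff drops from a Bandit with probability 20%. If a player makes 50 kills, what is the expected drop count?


Expected drops = kills * (drop_rate / 100)
= 50 * (20 / 100)
= 50 * 0.2
= 10.0

10.0 drops


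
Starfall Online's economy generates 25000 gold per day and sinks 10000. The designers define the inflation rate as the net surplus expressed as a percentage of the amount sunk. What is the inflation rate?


Net gold = 25000 - 10000 = 15000
Inflation rate = net / sunk * 100 = 15000 / 10000 * 100
= 1.5 * 100
= 150.00%

150.00%


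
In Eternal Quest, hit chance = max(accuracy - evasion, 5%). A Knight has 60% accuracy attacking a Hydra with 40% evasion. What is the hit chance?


accuracy - evasion = 60 - 40 = 20
Apply floor: max(20, 5) = 20
Hit chance = 20%

20%


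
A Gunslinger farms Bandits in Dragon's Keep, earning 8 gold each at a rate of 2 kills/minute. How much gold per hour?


Gold per minute = 8 * 2 = 16
Gold per hour = 16 * 60 = 960

960 gold/hour


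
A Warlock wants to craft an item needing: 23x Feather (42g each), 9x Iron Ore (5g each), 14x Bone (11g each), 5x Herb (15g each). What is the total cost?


Cost breakdown:
  Feather: 23 * 42 = 966
  Iron Ore: 9 * 5 = 45
  Bone: 14 * 11 = 154
  Herb: 5 * 15 = 75
Total = 966 + 45 + 154 + 75 = 1240

1240 gold


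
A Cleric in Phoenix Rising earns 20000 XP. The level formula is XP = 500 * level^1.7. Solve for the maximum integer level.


XP = 500 * level^1.7, so level = (XP / 500)^(1/1.7)
= (20000 / 500)^(1/1.7)
= 40.0^0.5882
= 8.7577
Floor: level = 8

level 8


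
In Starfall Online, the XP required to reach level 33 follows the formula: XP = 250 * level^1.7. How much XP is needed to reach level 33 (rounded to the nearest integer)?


XP = 250 * level^1.7
Substitute level = 33:
XP = 250 * 33^1.7
= 250 * 381.4817
= 95370

95370 XP


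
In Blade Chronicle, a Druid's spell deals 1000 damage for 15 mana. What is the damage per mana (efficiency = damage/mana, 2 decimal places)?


Efficiency = damage / mana
= 1000 / 15
= 66.67

66.67 dmg/mana


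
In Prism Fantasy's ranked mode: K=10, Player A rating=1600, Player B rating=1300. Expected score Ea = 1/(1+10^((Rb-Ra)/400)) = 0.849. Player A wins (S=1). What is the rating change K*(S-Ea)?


Elo update: delta = K * (S - Ea), where S = 1 (wins)
S - Ea = 1 - 0.849 = 0.151
Rating change = 10 * 0.151
= 1.51

1.51 rating points


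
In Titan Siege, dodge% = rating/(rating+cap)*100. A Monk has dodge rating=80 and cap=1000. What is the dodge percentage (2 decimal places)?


dodge% = 80 / (80 + 1000) * 100
= 80 / 1080 * 100
= 0.074074 * 100
= 7.41%

7.41%


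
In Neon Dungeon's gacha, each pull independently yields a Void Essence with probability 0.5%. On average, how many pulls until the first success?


Expected pulls for a geometric distribution = 1/p = 100 / rate%
= 100 / 0.5
= 200.0

200.0 pulls


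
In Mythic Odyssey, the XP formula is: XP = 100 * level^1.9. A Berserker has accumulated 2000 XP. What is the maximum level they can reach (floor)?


XP = 100 * level^1.9, so level = (XP / 100)^(1/1.9)
= (2000 / 100)^(1/1.9)
= 20.0^0.5263
= 4.839
Floor: level = 4

level 4


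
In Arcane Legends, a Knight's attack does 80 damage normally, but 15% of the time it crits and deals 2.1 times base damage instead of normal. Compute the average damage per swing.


E[dmg] = base * (1 + crit_chance * (crit_mult - 1))
cc as decimal = 15/100 = 0.15
cm - 1 = 2.1 - 1 = 1.1
Bonus factor = 0.15 * 1.1 = 0.165
Total multiplier = 1 + 0.165 = 1.165
Expected damage = 80 * 1.165 = 93.20

93.20 damage


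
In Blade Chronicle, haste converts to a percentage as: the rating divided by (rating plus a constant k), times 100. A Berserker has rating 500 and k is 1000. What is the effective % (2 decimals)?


effective% = rating / (rating + k) * 100
= 500 / (500 + 1000) * 100
= 500 / 1500 * 100
= 0.333333 * 100
= 33.33%

33.33%


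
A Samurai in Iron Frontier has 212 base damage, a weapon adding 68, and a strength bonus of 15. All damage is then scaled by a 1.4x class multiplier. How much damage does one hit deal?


Sum base + weapon + str = 212 + 68 + 15 = 295
Multiply by 1.4:
295 * 1.4 = 413.0

413.0 damage


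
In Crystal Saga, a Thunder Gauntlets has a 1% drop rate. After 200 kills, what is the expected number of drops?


Expected drops = kills * (drop_rate / 100)
= 200 * (1 / 100)
= 200 * 0.01
= 2.0

2.0 drops


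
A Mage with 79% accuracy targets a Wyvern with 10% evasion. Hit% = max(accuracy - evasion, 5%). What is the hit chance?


accuracy - evasion = 79 - 10 = 69
Apply floor: max(69, 5) = 69
Hit chance = 69%

69%


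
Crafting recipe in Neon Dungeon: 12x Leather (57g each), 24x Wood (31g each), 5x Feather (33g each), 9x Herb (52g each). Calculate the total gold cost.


Cost breakdown:
  Leather: 12 * 57 = 684
  Wood: 24 * 31 = 744
  Feather: 5 * 33 = 165
  Herb: 9 * 52 = 468
Total = 684 + 744 + 165 + 468 = 2061

2061 gold


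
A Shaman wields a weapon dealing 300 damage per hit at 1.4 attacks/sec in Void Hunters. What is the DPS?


DPS = damage * attack_speed
= 300 * 1.4
= 420.0

420.0 DPS


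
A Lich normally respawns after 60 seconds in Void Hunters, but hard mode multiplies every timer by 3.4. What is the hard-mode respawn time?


Respawn time = base * multiplier
= 60 * 3.4
= 204.0 seconds

204.0 seconds


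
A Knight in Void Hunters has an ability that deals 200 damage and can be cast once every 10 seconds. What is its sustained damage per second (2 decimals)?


DPS = damage / cooldown
= 200 / 10
= 20.00

20.00 DPS


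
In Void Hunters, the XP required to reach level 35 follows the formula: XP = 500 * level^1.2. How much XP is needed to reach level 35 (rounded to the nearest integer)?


XP = 500 * level^1.2
Substitute level = 35:
XP = 500 * 35^1.2
= 500 * 71.2659
= 35633

35633 XP


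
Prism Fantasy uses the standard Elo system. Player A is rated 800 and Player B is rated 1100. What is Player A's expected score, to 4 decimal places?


Elo expected score: Ea = 1/(1 + 10^((Rb-Ra)/400))
Rb - Ra = 1100 - 800 = 300
(Rb-Ra)/400 = 300/400 = 0.75
10^0.75 = 5.623413
Ea = 1/(1 + 5.623413) = 1/6.623413 = 0.1510

0.1510


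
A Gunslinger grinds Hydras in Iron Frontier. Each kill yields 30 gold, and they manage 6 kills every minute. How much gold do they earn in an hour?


Gold per minute = 30 * 6 = 180
Gold per hour = 180 * 60 = 10800

10800 gold/hour


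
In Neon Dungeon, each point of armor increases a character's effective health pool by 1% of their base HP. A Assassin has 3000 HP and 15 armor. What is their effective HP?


EHP = 3000 * (1 + 15/100)
= 3000 * (1 + 0.15)
= 3000 * 1.15
= 3450.0

3450.0 EHP


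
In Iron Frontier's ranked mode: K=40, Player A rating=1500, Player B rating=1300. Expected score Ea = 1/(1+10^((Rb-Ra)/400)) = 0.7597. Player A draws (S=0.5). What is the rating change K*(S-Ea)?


Elo update: delta = K * (S - Ea), where S = 0.5 (draws)
S - Ea = 0.5 - 0.7597 = -0.2597
Rating change = 40 * -0.2597
= -10.39

-10.39 rating points


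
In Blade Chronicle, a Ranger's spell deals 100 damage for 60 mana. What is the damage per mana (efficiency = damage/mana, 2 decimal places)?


Efficiency = damage / mana
= 100 / 60
= 1.67

1.67 dmg/mana


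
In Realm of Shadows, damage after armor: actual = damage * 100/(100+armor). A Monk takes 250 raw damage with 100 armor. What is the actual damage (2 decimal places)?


actual = 250 * 100 / (100 + 100)
= 250 * 100 / 200
= 25000 / 200
= 125.00

125.00 damage


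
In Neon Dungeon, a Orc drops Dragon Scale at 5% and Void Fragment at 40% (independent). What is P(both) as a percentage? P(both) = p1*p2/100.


For independent events, P(both) = P(A) * P(B)
= 5% * 40%
= 200 / 100 %
= 2.0%

2.0%


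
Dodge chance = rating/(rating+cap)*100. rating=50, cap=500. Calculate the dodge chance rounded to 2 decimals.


dodge% = 50 / (50 + 500) * 100
= 50 / 550 * 100
= 0.090909 * 100
= 9.09%

9.09%


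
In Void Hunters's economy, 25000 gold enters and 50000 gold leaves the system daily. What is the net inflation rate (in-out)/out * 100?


Net gold = 25000 - 50000 = -25000
Inflation rate = net / sunk * 100 = -25000 / 50000 * 100
= -0.5 * 100
= -50.00%

-50.00%


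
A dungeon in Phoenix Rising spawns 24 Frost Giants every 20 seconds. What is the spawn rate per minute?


Spawns per minute = count * (60 / interval)
= 24 * (60 / 20)
= 24 * 3.0
= 72.0

72.0 per minute


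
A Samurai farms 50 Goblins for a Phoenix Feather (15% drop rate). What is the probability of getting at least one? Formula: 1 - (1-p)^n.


P(at least one) = 1 - P(none) = 1 - (1-p)^n
p = 15/100 = 0.15
1 - p = 0.85
(1 - p)^50 = 0.85^50 = 0.000296
P(at least one) = 1 - 0.000296 = 0.9997

0.9997


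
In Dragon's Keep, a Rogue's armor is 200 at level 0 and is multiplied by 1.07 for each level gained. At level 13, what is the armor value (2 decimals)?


value = base * growth^level
= 200 * 1.07^13
= 200 * 2.409845
= 481.97

481.97 armor


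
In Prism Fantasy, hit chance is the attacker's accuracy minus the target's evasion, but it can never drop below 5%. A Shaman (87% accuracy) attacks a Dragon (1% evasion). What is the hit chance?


accuracy - evasion = 87 - 1 = 86
Apply floor: max(86, 5) = 86
Hit chance = 86%

86%


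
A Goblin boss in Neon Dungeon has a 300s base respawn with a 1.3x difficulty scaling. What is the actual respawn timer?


Respawn time = base * multiplier
= 300 * 1.3
= 390.0 seconds

390.0 seconds


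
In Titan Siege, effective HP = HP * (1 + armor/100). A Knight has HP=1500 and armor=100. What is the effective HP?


EHP = 1500 * (1 + 100/100)
= 1500 * (1 + 1.0)
= 1500 * 2.0
= 3000.0

3000.0 EHP


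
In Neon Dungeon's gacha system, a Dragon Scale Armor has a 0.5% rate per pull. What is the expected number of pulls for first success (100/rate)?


Expected pulls for a geometric distribution = 1/p = 100 / rate%
= 100 / 0.5
= 200.0

200.0 pulls


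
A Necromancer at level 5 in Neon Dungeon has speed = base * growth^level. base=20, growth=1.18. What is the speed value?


value = base * growth^level
= 20 * 1.18^5
= 20 * 2.287758
= 45.76

45.76 speed


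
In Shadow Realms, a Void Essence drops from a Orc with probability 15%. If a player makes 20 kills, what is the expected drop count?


Expected drops = kills * (drop_rate / 100)
= 20 * (15 / 100)
= 20 * 0.15
= 3.0

3.0 drops


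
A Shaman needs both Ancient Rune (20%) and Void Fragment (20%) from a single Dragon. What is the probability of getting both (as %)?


For independent events, P(both) = P(A) * P(B)
= 20% * 20%
= 400 / 100 %
= 4.0%

4.0%


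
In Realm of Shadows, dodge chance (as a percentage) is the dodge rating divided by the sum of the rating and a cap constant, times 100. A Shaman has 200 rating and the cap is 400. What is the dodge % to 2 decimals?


dodge% = 200 / (200 + 400) * 100
= 200 / 600 * 100
= 0.333333 * 100
= 33.33%

33.33%


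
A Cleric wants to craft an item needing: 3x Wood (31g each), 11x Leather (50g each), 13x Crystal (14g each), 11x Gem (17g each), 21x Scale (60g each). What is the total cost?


Cost breakdown:
  Wood: 3 * 31 = 93
  Leather: 11 * 50 = 550
  Crystal: 13 * 14 = 182
  Gem: 11 * 17 = 187
  Scale: 21 * 60 = 1260
Total = 93 + 550 + 182 + 187 + 1260 = 2272

2272 gold


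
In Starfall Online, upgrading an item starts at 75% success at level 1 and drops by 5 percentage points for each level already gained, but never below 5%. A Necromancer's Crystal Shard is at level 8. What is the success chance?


raw_rate = 75 - 5 * (8 - 1)
= 75 - 5 * 7
= 75 - 35
= 40
Apply floor: max(40, 5) = 40%

40%


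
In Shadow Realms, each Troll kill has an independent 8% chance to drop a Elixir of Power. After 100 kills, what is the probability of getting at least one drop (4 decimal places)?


P(at least one) = 1 - P(none) = 1 - (1-p)^n
p = 8/100 = 0.08
1 - p = 0.92
(1 - p)^100 = 0.92^100 = 0.000239
P(at least one) = 1 - 0.000239 = 0.9998

0.9998


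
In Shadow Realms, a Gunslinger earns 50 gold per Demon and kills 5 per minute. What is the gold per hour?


Gold per minute = 50 * 5 = 250
Gold per hour = 250 * 60 = 15000

15000 gold/hour


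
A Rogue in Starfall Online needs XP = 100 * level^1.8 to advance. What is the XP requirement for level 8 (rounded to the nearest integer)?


XP = 100 * level^1.8
Substitute level = 8:
XP = 100 * 8^1.8
= 100 * 42.2243
= 4222

4222 XP


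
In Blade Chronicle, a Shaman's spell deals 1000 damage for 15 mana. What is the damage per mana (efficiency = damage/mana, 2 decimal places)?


Efficiency = damage / mana
= 1000 / 15
= 66.67

66.67 dmg/mana


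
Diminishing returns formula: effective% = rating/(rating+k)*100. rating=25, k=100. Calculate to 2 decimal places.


effective% = rating / (rating + k) * 100
= 25 / (25 + 100) * 100
= 25 / 125 * 100
= 0.2 * 100
= 20.00%

20.00%


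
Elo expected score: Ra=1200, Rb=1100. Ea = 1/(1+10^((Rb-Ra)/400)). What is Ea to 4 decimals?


Elo expected score: Ea = 1/(1 + 10^((Rb-Ra)/400))
Rb - Ra = 1100 - 1200 = -100
(Rb-Ra)/400 = -100/400 = -0.25
10^-0.25 = 0.562341
Ea = 1/(1 + 0.562341) = 1/1.562341 = 0.6401

0.6401


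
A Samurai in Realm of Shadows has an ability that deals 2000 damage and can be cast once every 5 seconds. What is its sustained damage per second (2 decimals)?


DPS = damage / cooldown
= 2000 / 5
= 400.00

400.00 DPS


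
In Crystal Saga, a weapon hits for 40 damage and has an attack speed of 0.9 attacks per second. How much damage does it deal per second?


DPS = damage * attack_speed
= 40 * 0.9
= 36.0

36.0 DPS


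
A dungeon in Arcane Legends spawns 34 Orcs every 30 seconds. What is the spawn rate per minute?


Spawns per minute = count * (60 / interval)
= 34 * (60 / 30)
= 34 * 2.0
= 68.0

68.0 per minute


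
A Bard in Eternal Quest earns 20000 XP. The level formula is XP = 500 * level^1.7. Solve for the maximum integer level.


XP = 500 * level^1.7, so level = (XP / 500)^(1/1.7)
= (20000 / 500)^(1/1.7)
= 40.0^0.5882
= 8.7577
Floor: level = 8

level 8


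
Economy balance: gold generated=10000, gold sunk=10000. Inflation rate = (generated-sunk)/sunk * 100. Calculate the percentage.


Net gold = 10000 - 10000 = 0
Inflation rate = net / sunk * 100 = 0 / 10000 * 100
= 0.0 * 100
= 0.00%

0.00%


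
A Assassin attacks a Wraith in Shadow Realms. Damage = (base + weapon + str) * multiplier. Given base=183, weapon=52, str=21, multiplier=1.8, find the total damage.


Sum base + weapon + str = 183 + 52 + 21 = 256
Multiply by 1.8:
256 * 1.8 = 460.8

460.8 damage


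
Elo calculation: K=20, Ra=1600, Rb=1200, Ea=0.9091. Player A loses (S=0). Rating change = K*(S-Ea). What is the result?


Elo update: delta = K * (S - Ea), where S = 0 (loses)
S - Ea = 0 - 0.9091 = -0.9091
Rating change = 20 * -0.9091
= -18.18

-18.18 rating points


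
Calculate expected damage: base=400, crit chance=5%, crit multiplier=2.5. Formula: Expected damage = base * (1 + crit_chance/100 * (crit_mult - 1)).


E[dmg] = base * (1 + crit_chance * (crit_mult - 1))
cc as decimal = 5/100 = 0.05
cm - 1 = 2.5 - 1 = 1.5
Bonus factor = 0.05 * 1.5 = 0.075
Total multiplier = 1 + 0.075 = 1.075
Expected damage = 400 * 1.075 = 430.00

430.00 damage


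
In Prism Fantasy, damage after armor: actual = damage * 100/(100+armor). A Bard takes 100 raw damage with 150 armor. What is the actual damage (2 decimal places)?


actual = 100 * 100 / (100 + 150)
= 100 * 100 / 250
= 10000 / 250
= 40.00

40.00 damage


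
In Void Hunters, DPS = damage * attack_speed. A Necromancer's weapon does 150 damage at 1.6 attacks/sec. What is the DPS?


DPS = damage * attack_speed
= 150 * 1.6
= 240.0

240.0 DPS


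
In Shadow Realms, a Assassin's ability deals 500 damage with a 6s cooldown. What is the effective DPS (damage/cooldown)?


DPS = damage / cooldown
= 500 / 6
= 83.33

83.33 DPS


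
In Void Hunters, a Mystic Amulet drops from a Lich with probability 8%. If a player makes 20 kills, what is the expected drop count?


Expected drops = kills * (drop_rate / 100)
= 20 * (8 / 100)
= 20 * 0.08
= 1.6

1.6 drops


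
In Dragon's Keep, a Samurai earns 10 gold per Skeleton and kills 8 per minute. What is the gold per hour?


Gold per minute = 10 * 8 = 80
Gold per hour = 80 * 60 = 4800

4800 gold/hour


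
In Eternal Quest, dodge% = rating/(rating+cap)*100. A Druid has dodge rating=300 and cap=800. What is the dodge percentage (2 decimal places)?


dodge% = 300 / (300 + 800) * 100
= 300 / 1100 * 100
= 0.272727 * 100
= 27.27%

27.27%


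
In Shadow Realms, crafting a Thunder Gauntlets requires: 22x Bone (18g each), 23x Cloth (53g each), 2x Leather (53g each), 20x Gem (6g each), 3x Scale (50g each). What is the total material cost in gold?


Cost breakdown:
  Bone: 22 * 18 = 396
  Cloth: 23 * 53 = 1219
  Leather: 2 * 53 = 106
  Gem: 20 * 6 = 120
  Scale: 3 * 50 = 150
Total = 396 + 1219 + 106 + 120 + 150 = 1991

1991 gold


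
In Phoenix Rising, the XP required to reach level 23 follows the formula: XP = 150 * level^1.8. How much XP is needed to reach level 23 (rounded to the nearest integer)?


XP = 150 * level^1.8
Substitute level = 23:
XP = 150 * 23^1.8
= 150 * 282.5596
= 42384

42384 XP


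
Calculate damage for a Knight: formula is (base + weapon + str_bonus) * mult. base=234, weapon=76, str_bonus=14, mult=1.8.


Sum base + weapon + str = 234 + 76 + 14 = 324
Multiply by 1.8:
324 * 1.8 = 583.2

583.2 damage


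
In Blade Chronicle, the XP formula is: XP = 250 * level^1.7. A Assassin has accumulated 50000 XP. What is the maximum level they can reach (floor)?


XP = 250 * level^1.7, so level = (XP / 250)^(1/1.7)
= (50000 / 250)^(1/1.7)
= 200.0^0.5882
= 22.5708
Floor: level = 22

level 22


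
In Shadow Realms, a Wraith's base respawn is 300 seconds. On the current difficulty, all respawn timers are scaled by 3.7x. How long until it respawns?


Respawn time = base * multiplier
= 300 * 3.7
= 1110.0 seconds

1110.0 seconds


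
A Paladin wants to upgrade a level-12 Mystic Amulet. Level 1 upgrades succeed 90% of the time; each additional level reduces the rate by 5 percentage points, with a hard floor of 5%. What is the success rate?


raw_rate = 90 - 5 * (12 - 1)
= 90 - 5 * 11
= 90 - 55
= 35
Apply floor: max(35, 5) = 35%

35%


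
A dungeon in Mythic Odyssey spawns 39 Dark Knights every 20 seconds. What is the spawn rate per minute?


Spawns per minute = count * (60 / interval)
= 39 * (60 / 20)
= 39 * 3.0
= 117.0

117.0 per minute


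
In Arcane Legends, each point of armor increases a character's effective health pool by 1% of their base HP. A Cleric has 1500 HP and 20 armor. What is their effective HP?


EHP = 1500 * (1 + 20/100)
= 1500 * (1 + 0.2)
= 1500 * 1.2
= 1800.0

1800.0 EHP


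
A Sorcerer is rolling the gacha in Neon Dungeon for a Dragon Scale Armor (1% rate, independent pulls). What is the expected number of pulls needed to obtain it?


Expected pulls for a geometric distribution = 1/p = 100 / rate%
= 100 / 1
= 100.0

100.0 pulls


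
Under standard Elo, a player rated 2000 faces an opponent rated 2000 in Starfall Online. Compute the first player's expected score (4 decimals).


Elo expected score: Ea = 1/(1 + 10^((Rb-Ra)/400))
Rb - Ra = 2000 - 2000 = 0
(Rb-Ra)/400 = 0/400 = 0.0
10^0.0 = 1.0
Ea = 1/(1 + 1.0) = 1/2.0 = 0.5000

0.5000


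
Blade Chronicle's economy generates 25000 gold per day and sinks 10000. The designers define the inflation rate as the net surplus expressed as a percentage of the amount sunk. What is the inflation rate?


Net gold = 25000 - 10000 = 15000
Inflation rate = net / sunk * 100 = 15000 / 10000 * 100
= 1.5 * 100
= 150.00%

150.00%


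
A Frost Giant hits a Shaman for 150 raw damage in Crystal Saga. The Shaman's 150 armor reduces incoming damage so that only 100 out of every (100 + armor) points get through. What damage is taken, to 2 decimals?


actual = 150 * 100 / (100 + 150)
= 150 * 100 / 250
= 15000 / 250
= 60.00

60.00 damage


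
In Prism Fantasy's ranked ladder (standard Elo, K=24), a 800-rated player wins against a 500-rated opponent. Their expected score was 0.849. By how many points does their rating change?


Elo update: delta = K * (S - Ea), where S = 1 (wins)
S - Ea = 1 - 0.849 = 0.151
Rating change = 24 * 0.151
= 3.62

3.62 rating points


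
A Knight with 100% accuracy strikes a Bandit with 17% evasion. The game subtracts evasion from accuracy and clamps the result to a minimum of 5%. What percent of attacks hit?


accuracy - evasion = 100 - 17 = 83
Apply floor: max(83, 5) = 83
Hit chance = 83%

83%


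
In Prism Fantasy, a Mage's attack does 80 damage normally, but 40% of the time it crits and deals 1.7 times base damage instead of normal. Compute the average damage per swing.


E[dmg] = base * (1 + crit_chance * (crit_mult - 1))
cc as decimal = 40/100 = 0.4
cm - 1 = 1.7 - 1 = 0.7
Bonus factor = 0.4 * 0.7 = 0.28
Total multiplier = 1 + 0.28 = 1.28
Expected damage = 80 * 1.28 = 102.40

102.40 damage


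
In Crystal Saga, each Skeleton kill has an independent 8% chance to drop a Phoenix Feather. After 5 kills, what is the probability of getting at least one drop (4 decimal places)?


P(at least one) = 1 - P(none) = 1 - (1-p)^n
p = 8/100 = 0.08
1 - p = 0.92
(1 - p)^5 = 0.92^5 = 0.659082
P(at least one) = 1 - 0.659082 = 0.3409

0.3409


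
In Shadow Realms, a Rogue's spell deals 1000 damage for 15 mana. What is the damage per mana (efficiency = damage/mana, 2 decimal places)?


Efficiency = damage / mana
= 1000 / 15
= 66.67

66.67 dmg/mana


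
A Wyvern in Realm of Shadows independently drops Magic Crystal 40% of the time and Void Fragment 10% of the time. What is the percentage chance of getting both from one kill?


For independent events, P(both) = P(A) * P(B)
= 40% * 10%
= 400 / 100 %
= 4.0%

4.0%


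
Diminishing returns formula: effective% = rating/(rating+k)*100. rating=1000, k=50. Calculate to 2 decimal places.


effective% = rating / (rating + k) * 100
= 1000 / (1000 + 50) * 100
= 1000 / 1050 * 100
= 0.952381 * 100
= 95.24%

95.24%


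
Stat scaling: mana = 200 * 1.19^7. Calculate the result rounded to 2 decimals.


value = base * growth^level
= 200 * 1.19^7
= 200 * 3.379315
= 675.86

675.86 mana


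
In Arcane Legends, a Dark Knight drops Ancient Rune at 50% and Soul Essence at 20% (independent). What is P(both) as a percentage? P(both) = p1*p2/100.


For independent events, P(both) = P(A) * P(B)
= 50% * 20%
= 1000 / 100 %
= 10.0%

10.0%


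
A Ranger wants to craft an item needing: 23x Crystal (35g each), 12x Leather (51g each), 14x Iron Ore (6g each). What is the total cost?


Cost breakdown:
  Crystal: 23 * 35 = 805
  Leather: 12 * 51 = 612
  Iron Ore: 14 * 6 = 84
Total = 805 + 612 + 84 = 1501

1501 gold


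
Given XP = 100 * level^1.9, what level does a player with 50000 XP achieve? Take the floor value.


XP = 100 * level^1.9, so level = (XP / 100)^(1/1.9)
= (50000 / 100)^(1/1.9)
= 500.0^0.5263
= 26.3336
Floor: level = 26

level 26


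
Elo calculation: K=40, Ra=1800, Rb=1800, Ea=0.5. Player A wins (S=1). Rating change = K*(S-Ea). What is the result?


Elo update: delta = K * (S - Ea), where S = 1 (wins)
S - Ea = 1 - 0.5 = 0.5
Rating change = 40 * 0.5
= 20.00

20.00 rating points


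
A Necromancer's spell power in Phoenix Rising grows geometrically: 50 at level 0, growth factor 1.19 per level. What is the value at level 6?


value = base * growth^level
= 50 * 1.19^6
= 50 * 2.839761
= 141.99

141.99 spell power


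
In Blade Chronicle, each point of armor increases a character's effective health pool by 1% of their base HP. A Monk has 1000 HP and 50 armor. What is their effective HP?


EHP = 1000 * (1 + 50/100)
= 1000 * (1 + 0.5)
= 1000 * 1.5
= 1500.0

1500.0 EHP


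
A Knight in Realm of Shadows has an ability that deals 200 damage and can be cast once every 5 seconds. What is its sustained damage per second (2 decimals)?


DPS = damage / cooldown
= 200 / 5
= 40.00

40.00 DPS


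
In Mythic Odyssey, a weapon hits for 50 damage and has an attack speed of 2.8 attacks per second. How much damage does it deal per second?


DPS = damage * attack_speed
= 50 * 2.8
= 140.0

140.0 DPS


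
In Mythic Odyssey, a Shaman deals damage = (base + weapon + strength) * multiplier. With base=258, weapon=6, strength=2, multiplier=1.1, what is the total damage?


Sum base + weapon + str = 258 + 6 + 2 = 266
Multiply by 1.1:
266 * 1.1 = 292.6

292.6 damage


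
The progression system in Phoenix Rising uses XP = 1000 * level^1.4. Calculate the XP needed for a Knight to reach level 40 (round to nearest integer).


XP = 1000 * level^1.4
Substitute level = 40:
XP = 1000 * 40^1.4
= 1000 * 174.9379
= 174938

174938 XP


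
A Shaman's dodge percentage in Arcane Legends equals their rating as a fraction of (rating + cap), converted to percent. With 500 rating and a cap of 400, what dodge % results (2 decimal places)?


dodge% = 500 / (500 + 400) * 100
= 500 / 900 * 100
= 0.555556 * 100
= 55.56%

55.56%


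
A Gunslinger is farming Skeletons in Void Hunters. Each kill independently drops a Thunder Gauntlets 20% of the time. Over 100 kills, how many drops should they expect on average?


Expected drops = kills * (drop_rate / 100)
= 100 * (20 / 100)
= 100 * 0.2
= 20.0

20.0 drops
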